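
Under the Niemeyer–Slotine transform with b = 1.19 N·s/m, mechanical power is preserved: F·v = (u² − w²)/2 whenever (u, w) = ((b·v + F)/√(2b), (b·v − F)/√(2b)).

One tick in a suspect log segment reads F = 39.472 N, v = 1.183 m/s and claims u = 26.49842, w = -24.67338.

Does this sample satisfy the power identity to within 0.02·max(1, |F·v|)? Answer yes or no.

yes

F·v = 39.472×1.183 = 46.69538 W.
(u² − w²)/2 = (702.16626 − 608.77568)/2 = 46.69529 W.
|Δ| = 0.00009;  2% of max(1, |F·v|) = 0.93391.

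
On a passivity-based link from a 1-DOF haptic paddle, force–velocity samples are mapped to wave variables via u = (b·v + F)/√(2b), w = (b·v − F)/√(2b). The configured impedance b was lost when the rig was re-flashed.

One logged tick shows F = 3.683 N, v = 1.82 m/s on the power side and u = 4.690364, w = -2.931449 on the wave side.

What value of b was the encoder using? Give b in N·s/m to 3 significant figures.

u + w = 1.758915;  u + w = √(2b)·v, so √(2b) = 1.758915/1.82 = 0.966437.
b = (√(2b))²/2 = 0.934000/2 = 0.467000.
(Check via u − w = 2F/√(2b): u − w = 7.621813, 2F/√(2b) = 7.621812.)

b = 0.467 N·s/m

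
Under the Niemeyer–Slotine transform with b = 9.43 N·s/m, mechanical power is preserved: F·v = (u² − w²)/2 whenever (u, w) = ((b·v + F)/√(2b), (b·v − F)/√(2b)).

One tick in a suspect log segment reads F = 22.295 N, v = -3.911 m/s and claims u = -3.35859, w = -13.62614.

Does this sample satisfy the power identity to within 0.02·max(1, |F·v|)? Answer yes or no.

F·v = 22.295×(-3.911) = -87.1957 W.
(u² − w²)/2 = (11.2801 − 185.6717)/2 = -87.1958 W.
|Δ| = 0.0000;  2% of max(1, |F·v|) = 1.7439.

yes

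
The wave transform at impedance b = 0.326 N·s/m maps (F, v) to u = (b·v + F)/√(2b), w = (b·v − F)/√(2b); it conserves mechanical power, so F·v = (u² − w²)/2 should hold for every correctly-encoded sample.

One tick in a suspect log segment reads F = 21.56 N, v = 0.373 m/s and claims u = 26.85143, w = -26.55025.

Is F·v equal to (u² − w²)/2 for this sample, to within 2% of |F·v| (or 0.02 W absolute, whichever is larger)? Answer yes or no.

F·v = 21.56×0.373 = 8.04188 W.
(u² − w²)/2 = (720.99929 − 704.91578)/2 = 8.04176 W.
|Δ| = 0.00012;  2% of max(1, |F·v|) = 0.16084.

yes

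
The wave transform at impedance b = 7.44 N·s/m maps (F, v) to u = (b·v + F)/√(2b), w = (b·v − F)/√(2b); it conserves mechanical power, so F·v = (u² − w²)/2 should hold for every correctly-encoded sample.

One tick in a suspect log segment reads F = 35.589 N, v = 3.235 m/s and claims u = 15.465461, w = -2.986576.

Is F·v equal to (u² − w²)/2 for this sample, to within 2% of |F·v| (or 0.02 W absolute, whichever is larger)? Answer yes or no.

F·v = 35.589×3.235 = 115.130415 W.
(u² − w²)/2 = (239.180484 − 8.919636)/2 = 115.130424 W.
|Δ| = 0.000009;  2% of max(1, |F·v|) = 2.302608.

yes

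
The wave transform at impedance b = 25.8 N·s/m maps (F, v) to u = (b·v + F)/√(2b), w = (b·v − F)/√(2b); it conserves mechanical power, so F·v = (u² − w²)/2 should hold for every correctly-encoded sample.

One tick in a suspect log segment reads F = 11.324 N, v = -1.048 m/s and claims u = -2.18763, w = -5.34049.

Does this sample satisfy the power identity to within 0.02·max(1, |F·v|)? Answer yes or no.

yes

F·v = 11.324×(-1.048) = -11.8676 W.
(u² − w²)/2 = (4.7857 − 28.5208)/2 = -11.8676 W.
|Δ| = 0.0000;  2% of max(1, |F·v|) = 0.2374.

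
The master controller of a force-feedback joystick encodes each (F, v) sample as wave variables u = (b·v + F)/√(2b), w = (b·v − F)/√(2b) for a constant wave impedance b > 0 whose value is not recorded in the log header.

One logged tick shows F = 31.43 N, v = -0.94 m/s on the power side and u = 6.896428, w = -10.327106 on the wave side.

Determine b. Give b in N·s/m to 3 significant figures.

b = 6.66 N·s/m

u + w = -3.430678;  u + w = √(2b)·v, so √(2b) = -3.430678/(-0.94) = 3.649657.
b = (√(2b))²/2 = 13.319999/2 = 6.660000.
(Check via u − w = 2F/√(2b): u − w = 17.223534, 2F/√(2b) = 17.223534.)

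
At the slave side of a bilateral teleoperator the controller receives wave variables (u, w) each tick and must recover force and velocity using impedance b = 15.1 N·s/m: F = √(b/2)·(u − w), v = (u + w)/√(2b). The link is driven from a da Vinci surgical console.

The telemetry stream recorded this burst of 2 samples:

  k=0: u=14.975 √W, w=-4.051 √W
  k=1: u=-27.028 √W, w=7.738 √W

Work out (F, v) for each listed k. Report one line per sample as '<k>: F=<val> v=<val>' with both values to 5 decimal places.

0: F=52.27824 v=1.98783
1: F=-95.52745 v=-3.51017

k=0: u−w=19.02600, u+w=10.92400; √(b/2)=2.74773, √(2b)=5.49545; F=2.74773×19.026=52.27824, v=10.92400/5.49545=1.98783
k=1: u−w=-34.76600, u+w=-19.29000; √(b/2)=2.74773, √(2b)=5.49545; F=2.74773×(-34.766)=-95.52745, v=-19.29000/5.49545=-3.51017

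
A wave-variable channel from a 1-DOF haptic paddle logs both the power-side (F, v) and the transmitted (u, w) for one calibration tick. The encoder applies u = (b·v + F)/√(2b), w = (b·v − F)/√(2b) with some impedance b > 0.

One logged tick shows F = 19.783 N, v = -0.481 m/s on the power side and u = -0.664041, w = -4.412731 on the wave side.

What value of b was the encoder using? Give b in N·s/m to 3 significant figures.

u + w = -5.076772;  u + w = √(2b)·v, so √(2b) = -5.076772/(-0.481) = 10.554620.
b = (√(2b))²/2 = 111.399994/2 = 55.699997.
(Check via u − w = 2F/√(2b): u − w = 3.748690, 2F/√(2b) = 3.748690.)

b = 55.7 N·s/m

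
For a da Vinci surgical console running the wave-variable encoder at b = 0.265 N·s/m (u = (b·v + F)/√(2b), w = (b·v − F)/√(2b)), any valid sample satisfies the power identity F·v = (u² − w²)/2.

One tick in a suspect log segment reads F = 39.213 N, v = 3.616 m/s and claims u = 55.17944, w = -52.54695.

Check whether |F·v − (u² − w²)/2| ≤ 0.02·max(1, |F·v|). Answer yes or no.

yes

F·v = 39.213×3.616 = 141.79421 W.
(u² − w²)/2 = (3044.77060 − 2761.18195)/2 = 141.79432 W.
|Δ| = 0.00011;  2% of max(1, |F·v|) = 2.83588.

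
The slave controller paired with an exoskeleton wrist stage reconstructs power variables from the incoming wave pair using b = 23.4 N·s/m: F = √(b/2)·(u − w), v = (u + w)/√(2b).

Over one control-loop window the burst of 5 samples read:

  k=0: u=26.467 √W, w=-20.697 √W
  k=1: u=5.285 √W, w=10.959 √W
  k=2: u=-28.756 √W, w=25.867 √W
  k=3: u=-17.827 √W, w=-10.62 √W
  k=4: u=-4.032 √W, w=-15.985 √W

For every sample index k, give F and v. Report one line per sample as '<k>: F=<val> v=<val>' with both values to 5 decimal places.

k=0: u−w=47.16400, u+w=5.77000; √(b/2)=3.42053, √(2b)=6.84105; F=3.42053×47.164=161.32570, v=5.77000/6.84105=0.84344
k=1: u−w=-5.67400, u+w=16.24400; √(b/2)=3.42053, √(2b)=6.84105; F=3.42053×(-5.674)=-19.40807, v=16.24400/6.84105=2.37449
k=2: u−w=-54.62300, u+w=-2.88900; √(b/2)=3.42053, √(2b)=6.84105; F=3.42053×(-54.623)=-186.83941, v=-2.88900/6.84105=-0.42230
k=3: u−w=-7.20700, u+w=-28.44700; √(b/2)=3.42053, √(2b)=6.84105; F=3.42053×(-7.207)=-24.65173, v=-28.44700/6.84105=-4.15828
k=4: u−w=11.95300, u+w=-20.01700; √(b/2)=3.42053, √(2b)=6.84105; F=3.42053×11.953=40.88555, v=-20.01700/6.84105=-2.92601

0: F=161.32570 v=0.84344
1: F=-19.40807 v=2.37449
2: F=-186.83941 v=-0.42230
3: F=-24.65173 v=-4.15828
4: F=40.88555 v=-2.92601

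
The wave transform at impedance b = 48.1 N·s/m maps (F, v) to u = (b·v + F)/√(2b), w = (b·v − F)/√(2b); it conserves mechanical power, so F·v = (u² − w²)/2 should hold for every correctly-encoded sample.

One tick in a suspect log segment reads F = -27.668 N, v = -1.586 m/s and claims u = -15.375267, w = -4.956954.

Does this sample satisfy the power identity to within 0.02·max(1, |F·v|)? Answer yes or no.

no

F·v = (-27.668)×(-1.586) = 43.881448 W.
(u² − w²)/2 = (236.398835 − 24.571393)/2 = 105.913721 W.
|Δ| = 62.032273;  2% of max(1, |F·v|) = 0.877629.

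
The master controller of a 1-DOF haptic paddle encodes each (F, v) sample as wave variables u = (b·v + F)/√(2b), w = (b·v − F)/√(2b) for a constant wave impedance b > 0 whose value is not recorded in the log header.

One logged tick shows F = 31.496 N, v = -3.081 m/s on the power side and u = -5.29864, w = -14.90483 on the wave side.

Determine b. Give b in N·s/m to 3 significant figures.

b = 21.5 N·s/m

u + w = -20.20347;  u + w = √(2b)·v, so √(2b) = -20.20347/(-3.081) = 6.55744.
b = (√(2b))²/2 = 43.00001/2 = 21.50000.
(Check via u − w = 2F/√(2b): u − w = 9.60619, 2F/√(2b) = 9.60619.)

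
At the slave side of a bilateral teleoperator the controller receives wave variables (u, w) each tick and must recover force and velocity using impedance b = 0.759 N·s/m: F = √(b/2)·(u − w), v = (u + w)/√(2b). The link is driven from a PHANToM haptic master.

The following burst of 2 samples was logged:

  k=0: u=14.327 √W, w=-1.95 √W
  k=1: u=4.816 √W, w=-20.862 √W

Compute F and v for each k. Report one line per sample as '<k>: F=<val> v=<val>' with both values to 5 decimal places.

0: F=10.02721 v=10.04568
1: F=15.81857 v=-13.02360

k=0: u−w=16.27700, u+w=12.37700; √(b/2)=0.61604, √(2b)=1.23207; F=0.61604×16.277=10.02721, v=12.37700/1.23207=10.04568
k=1: u−w=25.67800, u+w=-16.04600; √(b/2)=0.61604, √(2b)=1.23207; F=0.61604×25.678=15.81857, v=-16.04600/1.23207=-13.02360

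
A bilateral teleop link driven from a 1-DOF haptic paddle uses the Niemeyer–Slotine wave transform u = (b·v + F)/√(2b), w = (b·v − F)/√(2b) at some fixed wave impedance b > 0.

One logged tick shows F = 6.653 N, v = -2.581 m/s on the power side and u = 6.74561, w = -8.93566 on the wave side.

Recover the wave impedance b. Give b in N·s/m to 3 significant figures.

b = 0.36 N·s/m

u + w = -2.19005;  u + w = √(2b)·v, so √(2b) = -2.19005/(-2.581) = 0.84853.
b = (√(2b))²/2 = 0.72000/2 = 0.36000.
(Check via u − w = 2F/√(2b): u − w = 15.68127, 2F/√(2b) = 15.68128.)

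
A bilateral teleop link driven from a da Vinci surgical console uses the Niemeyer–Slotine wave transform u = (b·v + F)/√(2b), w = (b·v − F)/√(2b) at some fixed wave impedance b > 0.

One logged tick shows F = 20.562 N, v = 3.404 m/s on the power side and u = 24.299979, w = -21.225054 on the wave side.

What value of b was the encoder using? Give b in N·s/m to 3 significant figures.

b = 0.408 N·s/m

u + w = 3.074925;  u + w = √(2b)·v, so √(2b) = 3.074925/3.404 = 0.903327.
b = (√(2b))²/2 = 0.816000/2 = 0.408000.
(Check via u − w = 2F/√(2b): u − w = 45.525033, 2F/√(2b) = 45.525044.)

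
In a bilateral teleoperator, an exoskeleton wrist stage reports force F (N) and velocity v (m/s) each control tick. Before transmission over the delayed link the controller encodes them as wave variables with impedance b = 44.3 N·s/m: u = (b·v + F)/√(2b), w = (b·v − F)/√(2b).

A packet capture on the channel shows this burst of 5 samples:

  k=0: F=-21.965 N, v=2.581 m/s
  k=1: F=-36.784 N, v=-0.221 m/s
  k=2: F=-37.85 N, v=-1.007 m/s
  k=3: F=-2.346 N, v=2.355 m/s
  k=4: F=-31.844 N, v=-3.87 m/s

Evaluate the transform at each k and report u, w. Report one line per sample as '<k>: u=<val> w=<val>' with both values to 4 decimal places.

k=0: b·v=44.3×2.581=114.3383; √(2b)=9.4128; u=(114.3383+(-21.965))/9.4128=9.8136, w=(114.3383−(-21.965))/9.4128=14.4807
k=1: b·v=44.3×(-0.221)=-9.7903; √(2b)=9.4128; u=(-9.7903+(-36.784))/9.4128=-4.9480, w=(-9.7903−(-36.784))/9.4128=2.8678
k=2: b·v=44.3×(-1.007)=-44.6101; √(2b)=9.4128; u=(-44.6101+(-37.85))/9.4128=-8.7605, w=(-44.6101−(-37.85))/9.4128=-0.7182
k=3: b·v=44.3×2.355=104.3265; √(2b)=9.4128; u=(104.3265+(-2.346))/9.4128=10.8343, w=(104.3265−(-2.346))/9.4128=11.3328
k=4: b·v=44.3×(-3.87)=-171.4410; √(2b)=9.4128; u=(-171.4410+(-31.844))/9.4128=-21.5968, w=(-171.4410−(-31.844))/9.4128=-14.8306

0: u=9.8136 w=14.4807
1: u=-4.9480 w=2.8678
2: u=-8.7605 w=-0.7182
3: u=10.8343 w=11.3328
4: u=-21.5968 w=-14.8306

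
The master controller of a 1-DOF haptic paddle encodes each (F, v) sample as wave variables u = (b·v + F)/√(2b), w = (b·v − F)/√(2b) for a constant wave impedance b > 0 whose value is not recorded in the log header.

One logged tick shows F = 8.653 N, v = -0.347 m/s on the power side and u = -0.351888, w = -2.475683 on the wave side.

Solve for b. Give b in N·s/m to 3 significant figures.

b = 33.2 N·s/m

u + w = -2.827571;  u + w = √(2b)·v, so √(2b) = -2.827571/(-0.347) = 8.148620.
b = (√(2b))²/2 = 66.400001/2 = 33.200001.
(Check via u − w = 2F/√(2b): u − w = 2.123795, 2F/√(2b) = 2.123795.)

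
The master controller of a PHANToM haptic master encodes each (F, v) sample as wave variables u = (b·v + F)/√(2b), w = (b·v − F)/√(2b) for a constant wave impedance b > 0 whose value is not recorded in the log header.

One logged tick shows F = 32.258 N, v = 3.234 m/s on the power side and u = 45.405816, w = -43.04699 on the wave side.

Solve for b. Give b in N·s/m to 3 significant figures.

u + w = 2.358826;  u + w = √(2b)·v, so √(2b) = 2.358826/3.234 = 0.729383.
b = (√(2b))²/2 = 0.532000/2 = 0.266000.
(Check via u − w = 2F/√(2b): u − w = 88.452806, 2F/√(2b) = 88.452791.)

b = 0.266 N·s/m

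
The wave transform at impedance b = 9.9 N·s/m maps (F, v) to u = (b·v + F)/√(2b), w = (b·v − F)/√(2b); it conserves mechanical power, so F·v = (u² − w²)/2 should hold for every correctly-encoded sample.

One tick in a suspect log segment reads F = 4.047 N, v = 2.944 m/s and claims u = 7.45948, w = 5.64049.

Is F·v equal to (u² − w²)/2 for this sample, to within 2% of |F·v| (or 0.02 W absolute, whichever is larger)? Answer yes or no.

yes

F·v = 4.047×2.944 = 11.91437 W.
(u² − w²)/2 = (55.64384 − 31.81513)/2 = 11.91436 W.
|Δ| = 0.00001;  2% of max(1, |F·v|) = 0.23829.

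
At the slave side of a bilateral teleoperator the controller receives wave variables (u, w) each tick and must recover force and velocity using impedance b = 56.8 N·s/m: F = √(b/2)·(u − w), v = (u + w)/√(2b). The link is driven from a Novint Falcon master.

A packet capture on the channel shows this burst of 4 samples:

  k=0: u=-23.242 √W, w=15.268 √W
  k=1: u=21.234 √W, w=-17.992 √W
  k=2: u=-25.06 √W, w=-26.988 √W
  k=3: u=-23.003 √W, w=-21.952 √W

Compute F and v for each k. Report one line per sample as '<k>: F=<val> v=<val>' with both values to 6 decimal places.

k=0: u−w=-38.510000, u+w=-7.974000; √(b/2)=5.329165, √(2b)=10.658330; F=5.329165×(-38.51)=-205.226146, v=-7.974000/10.658330=-0.748147
k=1: u−w=39.226000, u+w=3.242000; √(b/2)=5.329165, √(2b)=10.658330; F=5.329165×39.226=209.041828, v=3.242000/10.658330=0.304175
k=2: u−w=1.928000, u+w=-52.048000; √(b/2)=5.329165, √(2b)=10.658330; F=5.329165×1.928=10.274630, v=-52.048000/10.658330=-4.883317
k=3: u−w=-1.051000, u+w=-44.955000; √(b/2)=5.329165, √(2b)=10.658330; F=5.329165×(-1.051)=-5.600952, v=-44.955000/10.658330=-4.217828

0: F=-205.226146 v=-0.748147
1: F=209.041828 v=0.304175
2: F=10.274630 v=-4.883317
3: F=-5.600952 v=-4.217828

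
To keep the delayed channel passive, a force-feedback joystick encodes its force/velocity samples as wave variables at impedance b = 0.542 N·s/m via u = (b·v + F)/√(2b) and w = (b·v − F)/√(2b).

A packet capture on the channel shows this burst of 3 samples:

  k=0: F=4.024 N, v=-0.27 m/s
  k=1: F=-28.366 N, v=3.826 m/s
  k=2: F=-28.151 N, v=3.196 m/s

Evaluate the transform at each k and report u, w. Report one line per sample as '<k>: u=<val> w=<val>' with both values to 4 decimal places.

0: u=3.7244 w=-4.0055
1: u=-25.2531 w=29.2365
2: u=-25.3745 w=28.7021

k=0: b·v=0.542×(-0.27)=-0.1463; √(2b)=1.0412; u=(-0.1463+4.024)/1.0412=3.7244, w=(-0.1463−4.024)/1.0412=-4.0055
k=1: b·v=0.542×3.826=2.0737; √(2b)=1.0412; u=(2.0737+(-28.366))/1.0412=-25.2531, w=(2.0737−(-28.366))/1.0412=29.2365
k=2: b·v=0.542×3.196=1.7322; √(2b)=1.0412; u=(1.7322+(-28.151))/1.0412=-25.3745, w=(1.7322−(-28.151))/1.0412=28.7021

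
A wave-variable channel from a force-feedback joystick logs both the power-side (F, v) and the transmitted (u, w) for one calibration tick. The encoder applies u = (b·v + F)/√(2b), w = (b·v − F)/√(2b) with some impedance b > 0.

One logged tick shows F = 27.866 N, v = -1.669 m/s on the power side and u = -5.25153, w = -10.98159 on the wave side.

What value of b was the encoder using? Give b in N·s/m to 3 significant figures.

u + w = -16.23312;  u + w = √(2b)·v, so √(2b) = -16.23312/(-1.669) = 9.72626.
b = (√(2b))²/2 = 94.60004/2 = 47.30002.
(Check via u − w = 2F/√(2b): u − w = 5.73006, 2F/√(2b) = 5.73006.)

b = 47.3 N·s/m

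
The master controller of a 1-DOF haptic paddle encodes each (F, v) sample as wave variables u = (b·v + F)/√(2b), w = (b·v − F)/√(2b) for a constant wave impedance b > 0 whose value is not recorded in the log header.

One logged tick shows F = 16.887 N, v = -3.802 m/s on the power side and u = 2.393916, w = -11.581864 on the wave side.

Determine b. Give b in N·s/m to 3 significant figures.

b = 2.92 N·s/m

u + w = -9.187948;  u + w = √(2b)·v, so √(2b) = -9.187948/(-3.802) = 2.416609.
b = (√(2b))²/2 = 5.840000/2 = 2.920000.
(Check via u − w = 2F/√(2b): u − w = 13.975780, 2F/√(2b) = 13.975781.)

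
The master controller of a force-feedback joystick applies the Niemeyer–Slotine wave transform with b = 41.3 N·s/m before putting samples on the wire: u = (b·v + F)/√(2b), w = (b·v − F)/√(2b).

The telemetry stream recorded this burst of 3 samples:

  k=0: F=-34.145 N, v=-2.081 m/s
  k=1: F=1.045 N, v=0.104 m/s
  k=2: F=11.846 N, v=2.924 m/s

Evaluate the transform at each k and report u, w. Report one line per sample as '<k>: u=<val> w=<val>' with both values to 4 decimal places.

k=0: b·v=41.3×(-2.081)=-85.9453; √(2b)=9.0885; u=(-85.9453+(-34.145))/9.0885=-13.2135, w=(-85.9453−(-34.145))/9.0885=-5.6996
k=1: b·v=41.3×0.104=4.2952; √(2b)=9.0885; u=(4.2952+1.045)/9.0885=0.5876, w=(4.2952−1.045)/9.0885=0.3576
k=2: b·v=41.3×2.924=120.7612; √(2b)=9.0885; u=(120.7612+11.846)/9.0885=14.5907, w=(120.7612−11.846)/9.0885=11.9839

0: u=-13.2135 w=-5.6996
1: u=0.5876 w=0.3576
2: u=14.5907 w=11.9839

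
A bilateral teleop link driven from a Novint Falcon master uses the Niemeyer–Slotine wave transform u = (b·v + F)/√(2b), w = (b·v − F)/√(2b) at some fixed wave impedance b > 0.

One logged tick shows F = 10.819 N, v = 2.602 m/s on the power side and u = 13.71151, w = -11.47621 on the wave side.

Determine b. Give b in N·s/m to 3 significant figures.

u + w = 2.2353;  u + w = √(2b)·v, so √(2b) = 2.2353/2.602 = 0.8591.
b = (√(2b))²/2 = 0.7380/2 = 0.3690.
(Check via u − w = 2F/√(2b): u − w = 25.1877, 2F/√(2b) = 25.1877.)

b = 0.369 N·s/m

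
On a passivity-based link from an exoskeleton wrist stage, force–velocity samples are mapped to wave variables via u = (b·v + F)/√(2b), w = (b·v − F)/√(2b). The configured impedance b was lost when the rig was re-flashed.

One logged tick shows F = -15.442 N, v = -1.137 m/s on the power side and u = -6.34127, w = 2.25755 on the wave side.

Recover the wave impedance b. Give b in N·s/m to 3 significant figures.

b = 6.45 N·s/m

u + w = -4.0837;  u + w = √(2b)·v, so √(2b) = -4.0837/(-1.137) = 3.5917.
b = (√(2b))²/2 = 12.9000/2 = 6.4500.
(Check via u − w = 2F/√(2b): u − w = -8.5988, 2F/√(2b) = -8.5988.)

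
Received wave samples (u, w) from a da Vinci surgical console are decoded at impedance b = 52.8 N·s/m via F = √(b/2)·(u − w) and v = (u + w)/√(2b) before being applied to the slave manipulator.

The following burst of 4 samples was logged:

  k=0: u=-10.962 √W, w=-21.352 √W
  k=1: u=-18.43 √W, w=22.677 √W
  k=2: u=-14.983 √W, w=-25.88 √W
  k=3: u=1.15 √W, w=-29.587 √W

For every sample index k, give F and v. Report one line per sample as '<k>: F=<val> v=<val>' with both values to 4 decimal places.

k=0: u−w=10.3900, u+w=-32.3140; √(b/2)=5.1381, √(2b)=10.2762; F=5.1381×10.39=53.3848, v=-32.3140/10.2762=-3.1446
k=1: u−w=-41.1070, u+w=4.2470; √(b/2)=5.1381, √(2b)=10.2762; F=5.1381×(-41.107)=-211.2116, v=4.2470/10.2762=0.4133
k=2: u−w=10.8970, u+w=-40.8630; √(b/2)=5.1381, √(2b)=10.2762; F=5.1381×10.897=55.9898, v=-40.8630/10.2762=-3.9765
k=3: u−w=30.7370, u+w=-28.4370; √(b/2)=5.1381, √(2b)=10.2762; F=5.1381×30.737=157.9296, v=-28.4370/10.2762=-2.7673

0: F=53.3848 v=-3.1446
1: F=-211.2116 v=0.4133
2: F=55.9898 v=-3.9765
3: F=157.9296 v=-2.7673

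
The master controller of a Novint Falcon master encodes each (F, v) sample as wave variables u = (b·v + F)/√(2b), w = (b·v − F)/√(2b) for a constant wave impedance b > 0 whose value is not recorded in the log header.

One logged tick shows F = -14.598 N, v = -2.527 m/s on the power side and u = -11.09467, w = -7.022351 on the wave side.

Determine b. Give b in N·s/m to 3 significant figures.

b = 25.7 N·s/m

u + w = -18.117021;  u + w = √(2b)·v, so √(2b) = -18.117021/(-2.527) = 7.169379.
b = (√(2b))²/2 = 51.399997/2 = 25.699998.
(Check via u − w = 2F/√(2b): u − w = -4.072319, 2F/√(2b) = -4.072319.)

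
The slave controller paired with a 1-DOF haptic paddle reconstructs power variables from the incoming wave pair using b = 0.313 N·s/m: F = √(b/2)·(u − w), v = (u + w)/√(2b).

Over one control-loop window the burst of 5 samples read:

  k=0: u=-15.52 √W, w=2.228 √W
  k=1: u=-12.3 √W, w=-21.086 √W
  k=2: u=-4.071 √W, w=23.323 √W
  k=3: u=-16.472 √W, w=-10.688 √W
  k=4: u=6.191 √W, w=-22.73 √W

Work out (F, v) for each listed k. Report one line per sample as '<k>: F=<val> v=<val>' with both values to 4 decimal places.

0: F=-7.0211 v=-16.7998
1: F=3.4757 v=-42.1966
2: F=-10.8371 v=24.3326
3: F=-2.2882 v=-34.3275
4: F=11.4412 v=-20.9036

k=0: u−w=-17.7480, u+w=-13.2920; √(b/2)=0.3956, √(2b)=0.7912; F=0.3956×(-17.748)=-7.0211, v=-13.2920/0.7912=-16.7998
k=1: u−w=8.7860, u+w=-33.3860; √(b/2)=0.3956, √(2b)=0.7912; F=0.3956×8.786=3.4757, v=-33.3860/0.7912=-42.1966
k=2: u−w=-27.3940, u+w=19.2520; √(b/2)=0.3956, √(2b)=0.7912; F=0.3956×(-27.394)=-10.8371, v=19.2520/0.7912=24.3326
k=3: u−w=-5.7840, u+w=-27.1600; √(b/2)=0.3956, √(2b)=0.7912; F=0.3956×(-5.784)=-2.2882, v=-27.1600/0.7912=-34.3275
k=4: u−w=28.9210, u+w=-16.5390; √(b/2)=0.3956, √(2b)=0.7912; F=0.3956×28.921=11.4412, v=-16.5390/0.7912=-20.9036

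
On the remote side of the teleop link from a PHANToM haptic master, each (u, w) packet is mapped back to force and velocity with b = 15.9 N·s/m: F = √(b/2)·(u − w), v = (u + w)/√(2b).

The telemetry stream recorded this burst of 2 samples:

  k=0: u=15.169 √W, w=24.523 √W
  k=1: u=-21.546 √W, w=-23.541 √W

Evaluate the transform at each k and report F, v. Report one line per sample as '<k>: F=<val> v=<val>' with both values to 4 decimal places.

k=0: u−w=-9.3540, u+w=39.6920; √(b/2)=2.8196, √(2b)=5.6391; F=2.8196×(-9.354)=-26.3743, v=39.6920/5.6391=7.0387
k=1: u−w=1.9950, u+w=-45.0870; √(b/2)=2.8196, √(2b)=5.6391; F=2.8196×1.995=5.6251, v=-45.0870/5.6391=-7.9954

0: F=-26.3743 v=7.0387
1: F=5.6251 v=-7.9954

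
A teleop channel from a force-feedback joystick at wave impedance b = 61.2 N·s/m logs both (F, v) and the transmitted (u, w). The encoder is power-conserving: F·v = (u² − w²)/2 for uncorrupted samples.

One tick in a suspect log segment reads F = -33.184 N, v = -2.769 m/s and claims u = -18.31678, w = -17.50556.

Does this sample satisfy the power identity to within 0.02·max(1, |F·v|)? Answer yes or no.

F·v = (-33.184)×(-2.769) = 91.8865 W.
(u² − w²)/2 = (335.5044 − 306.4446)/2 = 14.5299 W.
|Δ| = 77.3566;  2% of max(1, |F·v|) = 1.8377.

no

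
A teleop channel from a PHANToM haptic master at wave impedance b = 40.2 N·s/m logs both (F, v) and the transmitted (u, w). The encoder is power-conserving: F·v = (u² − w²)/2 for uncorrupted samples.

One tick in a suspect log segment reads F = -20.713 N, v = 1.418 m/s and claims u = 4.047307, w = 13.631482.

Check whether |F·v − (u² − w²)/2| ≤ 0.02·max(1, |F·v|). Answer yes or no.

no

F·v = (-20.713)×1.418 = -29.371034 W.
(u² − w²)/2 = (16.380694 − 185.817302)/2 = -84.718304 W.
|Δ| = 55.347270;  2% of max(1, |F·v|) = 0.587421.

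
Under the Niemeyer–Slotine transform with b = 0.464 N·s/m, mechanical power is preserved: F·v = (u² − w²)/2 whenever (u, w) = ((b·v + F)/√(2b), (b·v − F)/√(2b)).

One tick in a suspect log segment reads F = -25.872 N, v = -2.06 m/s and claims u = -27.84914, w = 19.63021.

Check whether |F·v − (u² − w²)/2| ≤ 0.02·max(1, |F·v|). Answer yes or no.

no

F·v = (-25.872)×(-2.06) = 53.2963 W.
(u² − w²)/2 = (775.5746 − 385.3451)/2 = 195.1147 W.
|Δ| = 141.8184;  2% of max(1, |F·v|) = 1.0659.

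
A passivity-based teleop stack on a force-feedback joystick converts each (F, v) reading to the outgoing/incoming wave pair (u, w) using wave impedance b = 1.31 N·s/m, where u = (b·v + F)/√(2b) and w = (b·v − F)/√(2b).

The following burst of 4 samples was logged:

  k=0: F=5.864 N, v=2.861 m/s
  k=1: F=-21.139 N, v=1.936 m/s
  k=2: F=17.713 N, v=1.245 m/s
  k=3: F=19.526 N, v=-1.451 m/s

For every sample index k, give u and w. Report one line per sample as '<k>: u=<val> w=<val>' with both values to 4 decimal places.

k=0: b·v=1.31×2.861=3.7479; √(2b)=1.6186; u=(3.7479+5.864)/1.6186=5.9383, w=(3.7479−5.864)/1.6186=-1.3073
k=1: b·v=1.31×1.936=2.5362; √(2b)=1.6186; u=(2.5362+(-21.139))/1.6186=-11.4929, w=(2.5362−(-21.139))/1.6186=14.6266
k=2: b·v=1.31×1.245=1.6310; √(2b)=1.6186; u=(1.6310+17.713)/1.6186=11.9507, w=(1.6310−17.713)/1.6186=-9.9355
k=3: b·v=1.31×(-1.451)=-1.9008; √(2b)=1.6186; u=(-1.9008+19.526)/1.6186=10.8889, w=(-1.9008−19.526)/1.6186=-13.2375

0: u=5.9383 w=-1.3073
1: u=-11.4929 w=14.6266
2: u=11.9507 w=-9.9355
3: u=10.8889 w=-13.2375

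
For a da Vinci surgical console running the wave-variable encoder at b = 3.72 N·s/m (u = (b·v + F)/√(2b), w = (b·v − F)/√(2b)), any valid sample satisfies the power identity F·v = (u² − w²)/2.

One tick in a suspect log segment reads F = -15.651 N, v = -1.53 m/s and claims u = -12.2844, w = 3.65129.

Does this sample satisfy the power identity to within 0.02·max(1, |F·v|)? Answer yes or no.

no

F·v = (-15.651)×(-1.53) = 23.9460 W.
(u² − w²)/2 = (150.9065 − 13.3319)/2 = 68.7873 W.
|Δ| = 44.8413;  2% of max(1, |F·v|) = 0.4789.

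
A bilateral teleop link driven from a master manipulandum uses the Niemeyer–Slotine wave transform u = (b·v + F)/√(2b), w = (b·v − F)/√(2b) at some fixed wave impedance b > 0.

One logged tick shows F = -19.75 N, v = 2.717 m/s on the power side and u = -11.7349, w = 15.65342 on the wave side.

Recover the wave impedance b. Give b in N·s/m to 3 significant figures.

b = 1.04 N·s/m

u + w = 3.9185;  u + w = √(2b)·v, so √(2b) = 3.9185/2.717 = 1.4422.
b = (√(2b))²/2 = 2.0800/2 = 1.0400.
(Check via u − w = 2F/√(2b): u − w = -27.3883, 2F/√(2b) = -27.3883.)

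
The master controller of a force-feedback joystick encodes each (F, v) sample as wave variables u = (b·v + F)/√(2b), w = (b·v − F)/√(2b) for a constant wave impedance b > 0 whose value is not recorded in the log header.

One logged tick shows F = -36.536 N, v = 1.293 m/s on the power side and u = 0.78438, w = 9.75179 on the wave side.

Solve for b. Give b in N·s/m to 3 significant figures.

b = 33.2 N·s/m

u + w = 10.53617;  u + w = √(2b)·v, so √(2b) = 10.53617/1.293 = 8.14862.
b = (√(2b))²/2 = 66.40006/2 = 33.20003.
(Check via u − w = 2F/√(2b): u − w = -8.96741, 2F/√(2b) = -8.96740.)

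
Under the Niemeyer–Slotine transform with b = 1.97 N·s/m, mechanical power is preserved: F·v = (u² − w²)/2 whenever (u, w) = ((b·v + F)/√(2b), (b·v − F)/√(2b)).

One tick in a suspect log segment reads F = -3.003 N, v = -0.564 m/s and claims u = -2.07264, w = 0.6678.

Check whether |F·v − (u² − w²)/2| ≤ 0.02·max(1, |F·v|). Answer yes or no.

F·v = (-3.003)×(-0.564) = 1.69369 W.
(u² − w²)/2 = (4.29584 − 0.44596)/2 = 1.92494 W.
|Δ| = 0.23125;  2% of max(1, |F·v|) = 0.03387.

no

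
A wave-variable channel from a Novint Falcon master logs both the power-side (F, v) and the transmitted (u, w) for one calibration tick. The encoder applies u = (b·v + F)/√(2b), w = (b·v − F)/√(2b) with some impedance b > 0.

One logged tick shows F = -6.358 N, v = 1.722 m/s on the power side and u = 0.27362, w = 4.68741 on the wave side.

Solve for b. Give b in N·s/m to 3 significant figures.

b = 4.15 N·s/m

u + w = 4.9610;  u + w = √(2b)·v, so √(2b) = 4.9610/1.722 = 2.8810.
b = (√(2b))²/2 = 8.3000/2 = 4.1500.
(Check via u − w = 2F/√(2b): u − w = -4.4138, 2F/√(2b) = -4.4138.)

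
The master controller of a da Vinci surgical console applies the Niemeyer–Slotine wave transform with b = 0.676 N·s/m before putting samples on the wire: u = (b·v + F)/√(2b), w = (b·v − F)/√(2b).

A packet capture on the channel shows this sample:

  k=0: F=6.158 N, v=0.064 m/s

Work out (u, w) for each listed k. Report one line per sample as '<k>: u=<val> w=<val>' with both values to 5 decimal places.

0: u=5.33325 w=-5.25883

k=0: b·v=0.676×0.064=0.04326; √(2b)=1.16276; u=(0.04326+6.158)/1.16276=5.33325, w=(0.04326−6.158)/1.16276=-5.25883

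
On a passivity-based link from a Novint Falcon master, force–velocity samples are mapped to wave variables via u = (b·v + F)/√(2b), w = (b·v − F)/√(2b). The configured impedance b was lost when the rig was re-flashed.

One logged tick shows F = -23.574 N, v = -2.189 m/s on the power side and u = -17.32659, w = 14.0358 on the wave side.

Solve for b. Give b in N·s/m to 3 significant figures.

b = 1.13 N·s/m

u + w = -3.2908;  u + w = √(2b)·v, so √(2b) = -3.2908/(-2.189) = 1.5033.
b = (√(2b))²/2 = 2.2600/2 = 1.1300.
(Check via u − w = 2F/√(2b): u − w = -31.3624, 2F/√(2b) = -31.3624.)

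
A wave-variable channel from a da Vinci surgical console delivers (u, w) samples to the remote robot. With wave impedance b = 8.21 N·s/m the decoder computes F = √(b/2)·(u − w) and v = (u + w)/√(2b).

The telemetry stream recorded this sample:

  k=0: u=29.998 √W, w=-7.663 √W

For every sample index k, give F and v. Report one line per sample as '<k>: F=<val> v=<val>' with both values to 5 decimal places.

0: F=76.30420 v=5.51188

k=0: u−w=37.66100, u+w=22.33500; √(b/2)=2.02608, √(2b)=4.05216; F=2.02608×37.661=76.30420, v=22.33500/4.05216=5.51188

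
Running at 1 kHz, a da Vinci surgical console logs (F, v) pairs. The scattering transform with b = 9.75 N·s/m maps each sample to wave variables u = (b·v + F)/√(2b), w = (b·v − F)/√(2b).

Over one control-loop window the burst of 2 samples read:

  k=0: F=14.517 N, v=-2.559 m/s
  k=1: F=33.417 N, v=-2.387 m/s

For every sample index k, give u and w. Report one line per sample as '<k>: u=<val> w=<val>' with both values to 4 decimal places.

k=0: b·v=9.75×(-2.559)=-24.9503; √(2b)=4.4159; u=(-24.9503+14.517)/4.4159=-2.3627, w=(-24.9503−14.517)/4.4159=-8.9376
k=1: b·v=9.75×(-2.387)=-23.2733; √(2b)=4.4159; u=(-23.2733+33.417)/4.4159=2.2971, w=(-23.2733−33.417)/4.4159=-12.8378

0: u=-2.3627 w=-8.9376
1: u=2.2971 w=-12.8378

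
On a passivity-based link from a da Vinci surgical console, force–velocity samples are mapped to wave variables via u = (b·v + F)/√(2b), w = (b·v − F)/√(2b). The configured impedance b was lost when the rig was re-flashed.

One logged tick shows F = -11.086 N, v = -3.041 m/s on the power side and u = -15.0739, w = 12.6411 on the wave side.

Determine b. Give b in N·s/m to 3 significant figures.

u + w = -2.4328;  u + w = √(2b)·v, so √(2b) = -2.4328/(-3.041) = 0.8000.
b = (√(2b))²/2 = 0.6400/2 = 0.3200.
(Check via u − w = 2F/√(2b): u − w = -27.7150, 2F/√(2b) = -27.7150.)

b = 0.32 N·s/m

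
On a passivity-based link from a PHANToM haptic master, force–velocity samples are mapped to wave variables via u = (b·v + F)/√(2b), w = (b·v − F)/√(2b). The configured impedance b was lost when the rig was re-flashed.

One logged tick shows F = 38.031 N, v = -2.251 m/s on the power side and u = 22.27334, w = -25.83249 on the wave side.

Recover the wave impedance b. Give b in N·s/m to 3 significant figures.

u + w = -3.5591;  u + w = √(2b)·v, so √(2b) = -3.5591/(-2.251) = 1.5811.
b = (√(2b))²/2 = 2.5000/2 = 1.2500.
(Check via u − w = 2F/√(2b): u − w = 48.1058, 2F/√(2b) = 48.1057.)

b = 1.25 N·s/m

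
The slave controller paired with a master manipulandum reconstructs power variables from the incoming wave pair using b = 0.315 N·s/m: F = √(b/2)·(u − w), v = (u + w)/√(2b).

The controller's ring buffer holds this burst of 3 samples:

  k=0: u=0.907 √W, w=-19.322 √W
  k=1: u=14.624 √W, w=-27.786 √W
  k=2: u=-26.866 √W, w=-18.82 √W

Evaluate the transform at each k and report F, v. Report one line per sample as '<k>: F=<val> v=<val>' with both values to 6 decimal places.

k=0: u−w=20.229000, u+w=-18.415000; √(b/2)=0.396863, √(2b)=0.793725; F=0.396863×20.229=8.028135, v=-18.415000/0.793725=-23.200719
k=1: u−w=42.410000, u+w=-13.162000; √(b/2)=0.396863, √(2b)=0.793725; F=0.396863×42.41=16.830947, v=-13.162000/0.793725=-16.582561
k=2: u−w=-8.046000, u+w=-45.686000; √(b/2)=0.396863, √(2b)=0.793725; F=0.396863×(-8.046)=-3.193157, v=-45.686000/0.793725=-57.558950

0: F=8.028135 v=-23.200719
1: F=16.830947 v=-16.582561
2: F=-3.193157 v=-57.558950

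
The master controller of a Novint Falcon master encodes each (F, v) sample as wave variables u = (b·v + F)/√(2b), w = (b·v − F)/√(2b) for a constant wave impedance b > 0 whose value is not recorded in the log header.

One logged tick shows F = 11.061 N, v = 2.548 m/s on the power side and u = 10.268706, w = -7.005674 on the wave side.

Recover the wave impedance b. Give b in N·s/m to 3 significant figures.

u + w = 3.263032;  u + w = √(2b)·v, so √(2b) = 3.263032/2.548 = 1.280625.
b = (√(2b))²/2 = 1.640000/2 = 0.820000.
(Check via u − w = 2F/√(2b): u − w = 17.274380, 2F/√(2b) = 17.274380.)

b = 0.82 N·s/m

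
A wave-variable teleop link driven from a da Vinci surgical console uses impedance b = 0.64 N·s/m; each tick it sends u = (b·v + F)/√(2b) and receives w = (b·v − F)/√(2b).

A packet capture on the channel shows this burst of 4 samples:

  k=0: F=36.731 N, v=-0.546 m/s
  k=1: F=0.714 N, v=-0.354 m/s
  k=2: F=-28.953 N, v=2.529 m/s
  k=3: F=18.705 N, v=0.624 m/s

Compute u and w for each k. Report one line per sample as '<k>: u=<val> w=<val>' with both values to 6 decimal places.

k=0: b·v=0.64×(-0.546)=-0.349440; √(2b)=1.131371; u=(-0.349440+36.731)/1.131371=32.157060, w=(-0.349440−36.731)/1.131371=-32.774788
k=1: b·v=0.64×(-0.354)=-0.226560; √(2b)=1.131371; u=(-0.226560+0.714)/1.131371=0.430840, w=(-0.226560−0.714)/1.131371=-0.831345
k=2: b·v=0.64×2.529=1.618560; √(2b)=1.131371; u=(1.618560+(-28.953))/1.131371=-24.160460, w=(1.618560−(-28.953))/1.131371=27.021697
k=3: b·v=0.64×0.624=0.399360; √(2b)=1.131371; u=(0.399360+18.705)/1.131371=16.886028, w=(0.399360−18.705)/1.131371=-16.180053

0: u=32.157060 w=-32.774788
1: u=0.430840 w=-0.831345
2: u=-24.160460 w=27.021697
3: u=16.886028 w=-16.180053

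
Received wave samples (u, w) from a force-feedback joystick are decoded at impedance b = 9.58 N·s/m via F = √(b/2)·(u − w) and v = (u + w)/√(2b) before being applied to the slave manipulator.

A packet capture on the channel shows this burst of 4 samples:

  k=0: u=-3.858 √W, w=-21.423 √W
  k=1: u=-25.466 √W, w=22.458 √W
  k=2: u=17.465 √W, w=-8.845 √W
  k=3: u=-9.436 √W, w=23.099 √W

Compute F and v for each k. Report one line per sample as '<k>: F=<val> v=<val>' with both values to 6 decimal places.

k=0: u−w=17.565000, u+w=-25.281000; √(b/2)=2.188607, √(2b)=4.377214; F=2.188607×17.565=38.442880, v=-25.281000/4.377214=-5.775592
k=1: u−w=-47.924000, u+w=-3.008000; √(b/2)=2.188607, √(2b)=4.377214; F=2.188607×(-47.924)=-104.886795, v=-3.008000/4.377214=-0.687195
k=2: u−w=26.310000, u+w=8.620000; √(b/2)=2.188607, √(2b)=4.377214; F=2.188607×26.31=57.582247, v=8.620000/4.377214=1.969289
k=3: u−w=-32.535000, u+w=13.663000; √(b/2)=2.188607, √(2b)=4.377214; F=2.188607×(-32.535)=-71.206324, v=13.663000/4.377214=3.121392

0: F=38.442880 v=-5.775592
1: F=-104.886795 v=-0.687195
2: F=57.582247 v=1.969289
3: F=-71.206324 v=3.121392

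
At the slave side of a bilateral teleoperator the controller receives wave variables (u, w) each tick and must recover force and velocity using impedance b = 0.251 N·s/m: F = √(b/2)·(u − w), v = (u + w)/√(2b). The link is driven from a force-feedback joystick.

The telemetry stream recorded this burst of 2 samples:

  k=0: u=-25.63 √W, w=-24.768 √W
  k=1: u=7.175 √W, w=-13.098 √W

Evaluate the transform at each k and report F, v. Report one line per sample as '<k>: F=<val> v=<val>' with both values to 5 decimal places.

0: F=-0.30537 v=-71.13141
1: F=7.18191 v=-8.35968

k=0: u−w=-0.86200, u+w=-50.39800; √(b/2)=0.35426, √(2b)=0.70852; F=0.35426×(-0.862)=-0.30537, v=-50.39800/0.70852=-71.13141
k=1: u−w=20.27300, u+w=-5.92300; √(b/2)=0.35426, √(2b)=0.70852; F=0.35426×20.273=7.18191, v=-5.92300/0.70852=-8.35968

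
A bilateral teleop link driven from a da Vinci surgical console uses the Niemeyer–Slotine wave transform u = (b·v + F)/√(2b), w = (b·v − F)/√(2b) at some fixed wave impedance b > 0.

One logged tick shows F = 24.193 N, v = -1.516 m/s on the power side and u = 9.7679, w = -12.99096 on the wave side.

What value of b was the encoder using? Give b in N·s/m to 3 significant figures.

b = 2.26 N·s/m

u + w = -3.223060;  u + w = √(2b)·v, so √(2b) = -3.223060/(-1.516) = 2.126029.
b = (√(2b))²/2 = 4.519999/2 = 2.260000.
(Check via u − w = 2F/√(2b): u − w = 22.758860, 2F/√(2b) = 22.758861.)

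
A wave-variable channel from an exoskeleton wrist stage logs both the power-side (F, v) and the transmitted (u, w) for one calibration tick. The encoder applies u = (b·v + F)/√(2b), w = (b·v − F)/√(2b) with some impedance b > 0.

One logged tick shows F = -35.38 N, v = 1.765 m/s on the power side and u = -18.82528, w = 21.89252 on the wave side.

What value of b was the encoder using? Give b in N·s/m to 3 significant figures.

b = 1.51 N·s/m

u + w = 3.06724;  u + w = √(2b)·v, so √(2b) = 3.06724/1.765 = 1.73781.
b = (√(2b))²/2 = 3.01999/2 = 1.51000.
(Check via u − w = 2F/√(2b): u − w = -40.71780, 2F/√(2b) = -40.71784.)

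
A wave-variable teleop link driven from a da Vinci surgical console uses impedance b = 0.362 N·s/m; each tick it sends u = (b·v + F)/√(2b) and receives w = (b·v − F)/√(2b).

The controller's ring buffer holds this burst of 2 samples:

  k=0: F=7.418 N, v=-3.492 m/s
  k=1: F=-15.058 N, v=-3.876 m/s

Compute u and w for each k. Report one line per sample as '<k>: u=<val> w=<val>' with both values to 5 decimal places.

0: u=7.23237 w=-10.20365
1: u=-19.34594 w=16.04792

k=0: b·v=0.362×(-3.492)=-1.26410; √(2b)=0.85088; u=(-1.26410+7.418)/0.85088=7.23237, w=(-1.26410−7.418)/0.85088=-10.20365
k=1: b·v=0.362×(-3.876)=-1.40311; √(2b)=0.85088; u=(-1.40311+(-15.058))/0.85088=-19.34594, w=(-1.40311−(-15.058))/0.85088=16.04792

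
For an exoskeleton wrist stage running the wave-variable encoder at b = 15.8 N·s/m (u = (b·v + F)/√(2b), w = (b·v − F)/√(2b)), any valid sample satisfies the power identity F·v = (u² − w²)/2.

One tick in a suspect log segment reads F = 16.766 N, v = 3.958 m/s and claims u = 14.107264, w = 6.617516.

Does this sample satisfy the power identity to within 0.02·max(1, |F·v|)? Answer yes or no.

F·v = 16.766×3.958 = 66.359828 W.
(u² − w²)/2 = (199.014898 − 43.791518)/2 = 77.611690 W.
|Δ| = 11.251862;  2% of max(1, |F·v|) = 1.327197.

no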